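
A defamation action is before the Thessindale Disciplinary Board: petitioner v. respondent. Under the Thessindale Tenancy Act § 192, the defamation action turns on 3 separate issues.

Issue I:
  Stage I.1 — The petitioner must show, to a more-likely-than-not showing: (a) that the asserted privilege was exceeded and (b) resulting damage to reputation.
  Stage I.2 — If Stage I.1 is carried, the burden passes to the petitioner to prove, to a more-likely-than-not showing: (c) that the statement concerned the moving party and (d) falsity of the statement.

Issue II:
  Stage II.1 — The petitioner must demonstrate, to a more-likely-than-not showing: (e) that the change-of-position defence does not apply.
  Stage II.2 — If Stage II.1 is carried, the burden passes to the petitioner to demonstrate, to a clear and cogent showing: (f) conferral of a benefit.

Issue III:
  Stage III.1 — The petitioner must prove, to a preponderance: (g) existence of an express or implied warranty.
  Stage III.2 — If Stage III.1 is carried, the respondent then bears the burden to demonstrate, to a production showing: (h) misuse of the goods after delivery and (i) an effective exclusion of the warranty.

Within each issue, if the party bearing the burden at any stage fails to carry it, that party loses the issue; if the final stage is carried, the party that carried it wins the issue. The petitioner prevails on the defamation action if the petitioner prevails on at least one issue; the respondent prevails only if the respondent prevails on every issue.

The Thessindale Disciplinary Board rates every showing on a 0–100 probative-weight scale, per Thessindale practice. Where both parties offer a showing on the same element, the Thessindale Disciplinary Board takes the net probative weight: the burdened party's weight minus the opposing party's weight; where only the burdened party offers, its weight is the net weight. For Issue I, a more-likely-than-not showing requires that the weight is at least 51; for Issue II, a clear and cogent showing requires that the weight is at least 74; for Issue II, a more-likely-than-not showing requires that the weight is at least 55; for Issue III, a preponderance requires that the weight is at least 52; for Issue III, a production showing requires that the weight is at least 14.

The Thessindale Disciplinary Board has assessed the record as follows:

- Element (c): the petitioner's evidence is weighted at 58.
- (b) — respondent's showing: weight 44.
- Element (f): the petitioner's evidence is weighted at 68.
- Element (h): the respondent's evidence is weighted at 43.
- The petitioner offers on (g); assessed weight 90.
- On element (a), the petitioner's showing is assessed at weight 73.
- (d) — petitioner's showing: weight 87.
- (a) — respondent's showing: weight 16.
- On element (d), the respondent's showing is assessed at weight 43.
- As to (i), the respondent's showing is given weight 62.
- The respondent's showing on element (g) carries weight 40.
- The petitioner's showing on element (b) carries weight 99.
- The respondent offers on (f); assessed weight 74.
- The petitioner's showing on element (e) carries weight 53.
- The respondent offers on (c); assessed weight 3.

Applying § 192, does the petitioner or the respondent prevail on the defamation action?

respondent

— Issue I —
At Stage I.1 the petitioner must meet a more-likely-than-not showing (weight is at least 51): on (a) the weight is 73 less the opposing 16 gives net 57, which does reach 51, so (a) meets the standard; on (b) the weight is 99 less the opposing 44 gives net 55, ≥ 51, so (b) meets the standard.
  Stage I.1 is satisfied; the petitioner continues to bear the burden.
At Stage I.2 the petitioner must meet a more-likely-than-not showing (weight is at least 51): on (c) the weight is 58 less the opposing 3 gives net 55, which does reach 51, so (c) meets the standard; on (d) the weight is 87 less the opposing 43 gives net 44, which does not reach 51, so (d) does not meet the standard.
  Not every element is met, so the petitioner fails to carry Stage I.2.
So the respondent prevails on this issue.
— Issue II —
At Stage II.1 the petitioner must meet a more-likely-than-not showing (weight is at least 55): on (e) the weight is 53, which does not reach 55, so (e) does not meet the standard.
  The petitioner does not carry Stage II.1.
The analysis ends at Stage II.1; the respondent prevails on this issue.
— Issue III —
Stage III.1 — burden on petitioner; standard: a preponderance (weight is at least 52).
    (g): 90 − 40 = 50 < 52 [not met]
  Stage III.1 not carried; the petitioner fails its burden.
The respondent prevails on this issue.
Per-issue: Issue I → respondent; Issue II → respondent; Issue III → respondent. The petitioner must prevail on at least one issue; overall, the respondent prevails.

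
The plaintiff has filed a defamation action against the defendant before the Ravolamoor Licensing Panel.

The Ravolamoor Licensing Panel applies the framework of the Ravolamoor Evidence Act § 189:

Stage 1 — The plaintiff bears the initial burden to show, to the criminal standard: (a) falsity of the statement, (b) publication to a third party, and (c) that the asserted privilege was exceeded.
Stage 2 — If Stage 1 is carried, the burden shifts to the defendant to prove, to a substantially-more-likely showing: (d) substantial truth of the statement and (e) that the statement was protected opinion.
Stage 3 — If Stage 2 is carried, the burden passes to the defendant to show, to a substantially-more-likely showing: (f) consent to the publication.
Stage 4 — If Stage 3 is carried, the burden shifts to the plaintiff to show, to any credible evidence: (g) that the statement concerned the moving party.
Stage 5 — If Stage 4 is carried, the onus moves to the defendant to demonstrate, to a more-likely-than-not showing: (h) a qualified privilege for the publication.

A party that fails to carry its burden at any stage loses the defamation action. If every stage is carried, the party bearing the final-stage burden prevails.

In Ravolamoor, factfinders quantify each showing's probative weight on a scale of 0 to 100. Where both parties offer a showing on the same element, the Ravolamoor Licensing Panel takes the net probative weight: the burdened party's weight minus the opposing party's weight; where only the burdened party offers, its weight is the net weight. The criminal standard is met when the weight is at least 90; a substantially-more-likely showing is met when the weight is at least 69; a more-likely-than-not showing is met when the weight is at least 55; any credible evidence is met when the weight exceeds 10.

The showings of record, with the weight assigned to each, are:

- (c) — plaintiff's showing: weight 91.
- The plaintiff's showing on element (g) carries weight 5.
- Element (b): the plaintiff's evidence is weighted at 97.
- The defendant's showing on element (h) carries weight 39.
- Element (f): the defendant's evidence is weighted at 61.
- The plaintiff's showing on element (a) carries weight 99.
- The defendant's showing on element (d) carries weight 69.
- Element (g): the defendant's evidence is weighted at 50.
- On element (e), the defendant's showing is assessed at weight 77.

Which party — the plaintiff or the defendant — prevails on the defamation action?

plaintiff

Stage 1 (plaintiff, the criminal standard, weight is at least 90): (a) 99 ≥ 90 — meets; (b) 97 ≥ 90 — meets; (c) 91 ≥ 90 — meets.
  Stage 1 carried; the burden shifts to the defendant.
Stage 2 (defendant, a substantially-more-likely showing, weight is at least 69): (d) 69 ≥ 69 — meets; (e) 77 ≥ 69 — meets.
  All elements met. The defendant retains the burden for Stage 3.
Stage 3 (defendant, a substantially-more-likely showing, weight is at least 69): (f) 61 < 69 — fails.
  Stage 3 not carried; the defendant fails its burden.
So the plaintiff prevails.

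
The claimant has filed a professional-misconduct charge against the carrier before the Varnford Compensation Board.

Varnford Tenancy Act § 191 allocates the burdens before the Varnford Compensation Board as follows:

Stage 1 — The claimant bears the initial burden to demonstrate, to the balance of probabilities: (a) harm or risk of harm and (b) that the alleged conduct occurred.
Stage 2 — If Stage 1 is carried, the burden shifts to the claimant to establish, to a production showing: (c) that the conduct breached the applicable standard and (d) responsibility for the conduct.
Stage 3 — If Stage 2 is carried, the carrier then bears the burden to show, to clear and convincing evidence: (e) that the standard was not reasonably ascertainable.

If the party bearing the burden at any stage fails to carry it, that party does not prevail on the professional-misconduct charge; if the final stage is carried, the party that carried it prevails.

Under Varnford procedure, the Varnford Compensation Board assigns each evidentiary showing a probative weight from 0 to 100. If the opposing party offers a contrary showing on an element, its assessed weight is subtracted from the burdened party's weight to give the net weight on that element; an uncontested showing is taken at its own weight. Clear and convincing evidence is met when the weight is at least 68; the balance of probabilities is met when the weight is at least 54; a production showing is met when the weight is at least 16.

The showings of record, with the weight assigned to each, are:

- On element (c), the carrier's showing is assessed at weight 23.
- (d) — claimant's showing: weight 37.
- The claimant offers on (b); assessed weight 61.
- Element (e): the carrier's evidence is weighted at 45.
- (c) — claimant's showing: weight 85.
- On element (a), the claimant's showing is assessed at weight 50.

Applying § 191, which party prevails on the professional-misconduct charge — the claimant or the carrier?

carrier

At Stage 1 the claimant must meet the balance of probabilities (weight is at least 54): on (a) the weight is 50, < 54, so (a) does not meet the standard; on (b) the weight is 61, ≥ 54, so (b) meets the standard.
  Stage 1 not carried; the claimant fails its burden.
So the carrier prevails.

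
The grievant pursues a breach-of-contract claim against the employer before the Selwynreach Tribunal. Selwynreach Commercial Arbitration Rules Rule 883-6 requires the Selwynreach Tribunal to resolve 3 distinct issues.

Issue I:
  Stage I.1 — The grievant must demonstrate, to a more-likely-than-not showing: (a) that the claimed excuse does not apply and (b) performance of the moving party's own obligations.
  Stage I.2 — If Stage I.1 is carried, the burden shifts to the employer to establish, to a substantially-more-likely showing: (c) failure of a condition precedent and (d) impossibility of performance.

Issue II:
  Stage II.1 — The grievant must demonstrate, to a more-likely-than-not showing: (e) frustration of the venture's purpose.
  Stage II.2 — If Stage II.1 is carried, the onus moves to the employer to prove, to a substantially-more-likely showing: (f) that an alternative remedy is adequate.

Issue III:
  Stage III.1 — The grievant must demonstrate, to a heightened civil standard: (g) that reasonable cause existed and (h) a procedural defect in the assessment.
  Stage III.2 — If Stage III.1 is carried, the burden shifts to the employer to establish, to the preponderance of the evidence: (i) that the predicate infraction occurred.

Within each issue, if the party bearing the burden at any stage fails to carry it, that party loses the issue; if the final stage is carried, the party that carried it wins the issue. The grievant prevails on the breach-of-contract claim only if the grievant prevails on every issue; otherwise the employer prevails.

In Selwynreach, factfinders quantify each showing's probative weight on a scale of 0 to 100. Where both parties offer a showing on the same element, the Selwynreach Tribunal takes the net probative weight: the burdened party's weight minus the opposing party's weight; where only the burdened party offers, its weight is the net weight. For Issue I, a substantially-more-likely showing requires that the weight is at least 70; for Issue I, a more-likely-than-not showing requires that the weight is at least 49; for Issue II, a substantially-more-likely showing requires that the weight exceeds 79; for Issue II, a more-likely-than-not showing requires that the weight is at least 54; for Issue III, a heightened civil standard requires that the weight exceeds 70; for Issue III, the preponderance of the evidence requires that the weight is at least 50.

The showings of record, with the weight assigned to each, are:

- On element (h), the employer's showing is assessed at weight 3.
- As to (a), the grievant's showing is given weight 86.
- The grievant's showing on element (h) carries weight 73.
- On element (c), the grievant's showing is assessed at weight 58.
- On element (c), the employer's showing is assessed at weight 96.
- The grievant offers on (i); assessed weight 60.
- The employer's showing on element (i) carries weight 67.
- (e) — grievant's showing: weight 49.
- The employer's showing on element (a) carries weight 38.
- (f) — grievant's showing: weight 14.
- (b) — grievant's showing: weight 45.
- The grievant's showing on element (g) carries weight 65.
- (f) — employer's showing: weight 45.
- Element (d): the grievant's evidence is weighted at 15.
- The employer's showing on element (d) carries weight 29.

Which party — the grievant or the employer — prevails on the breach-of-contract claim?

— Issue I —
Stage I.1 (grievant, a more-likely-than-not showing, weight is at least 49): (a) net 86−38=48 < 49 — fails; (b) 45 < 49 — fails.
  Stage I.1 not carried; the grievant fails its burden.
The employer prevails on this issue.
— Issue II —
Stage II.1 (grievant, a more-likely-than-not showing, weight is at least 54): (e) 49 < 54 — fails.
  Not every element is met, so the grievant fails to carry Stage II.1.
The employer prevails on this issue.
— Issue III —
Stage III.1 — burden on grievant; standard: a heightened civil standard (weight exceeds 70).
    (g): 65 ≤ 70 [not met]
    (h): 73 − 3 = 70 ≤ 70 [not met]
  The grievant does not carry Stage III.1.
The analysis ends at Stage III.1; the employer prevails on this issue.
Per-issue: Issue I → employer; Issue II → employer; Issue III → employer. The grievant must prevail on every issue; overall, the employer prevails.

employer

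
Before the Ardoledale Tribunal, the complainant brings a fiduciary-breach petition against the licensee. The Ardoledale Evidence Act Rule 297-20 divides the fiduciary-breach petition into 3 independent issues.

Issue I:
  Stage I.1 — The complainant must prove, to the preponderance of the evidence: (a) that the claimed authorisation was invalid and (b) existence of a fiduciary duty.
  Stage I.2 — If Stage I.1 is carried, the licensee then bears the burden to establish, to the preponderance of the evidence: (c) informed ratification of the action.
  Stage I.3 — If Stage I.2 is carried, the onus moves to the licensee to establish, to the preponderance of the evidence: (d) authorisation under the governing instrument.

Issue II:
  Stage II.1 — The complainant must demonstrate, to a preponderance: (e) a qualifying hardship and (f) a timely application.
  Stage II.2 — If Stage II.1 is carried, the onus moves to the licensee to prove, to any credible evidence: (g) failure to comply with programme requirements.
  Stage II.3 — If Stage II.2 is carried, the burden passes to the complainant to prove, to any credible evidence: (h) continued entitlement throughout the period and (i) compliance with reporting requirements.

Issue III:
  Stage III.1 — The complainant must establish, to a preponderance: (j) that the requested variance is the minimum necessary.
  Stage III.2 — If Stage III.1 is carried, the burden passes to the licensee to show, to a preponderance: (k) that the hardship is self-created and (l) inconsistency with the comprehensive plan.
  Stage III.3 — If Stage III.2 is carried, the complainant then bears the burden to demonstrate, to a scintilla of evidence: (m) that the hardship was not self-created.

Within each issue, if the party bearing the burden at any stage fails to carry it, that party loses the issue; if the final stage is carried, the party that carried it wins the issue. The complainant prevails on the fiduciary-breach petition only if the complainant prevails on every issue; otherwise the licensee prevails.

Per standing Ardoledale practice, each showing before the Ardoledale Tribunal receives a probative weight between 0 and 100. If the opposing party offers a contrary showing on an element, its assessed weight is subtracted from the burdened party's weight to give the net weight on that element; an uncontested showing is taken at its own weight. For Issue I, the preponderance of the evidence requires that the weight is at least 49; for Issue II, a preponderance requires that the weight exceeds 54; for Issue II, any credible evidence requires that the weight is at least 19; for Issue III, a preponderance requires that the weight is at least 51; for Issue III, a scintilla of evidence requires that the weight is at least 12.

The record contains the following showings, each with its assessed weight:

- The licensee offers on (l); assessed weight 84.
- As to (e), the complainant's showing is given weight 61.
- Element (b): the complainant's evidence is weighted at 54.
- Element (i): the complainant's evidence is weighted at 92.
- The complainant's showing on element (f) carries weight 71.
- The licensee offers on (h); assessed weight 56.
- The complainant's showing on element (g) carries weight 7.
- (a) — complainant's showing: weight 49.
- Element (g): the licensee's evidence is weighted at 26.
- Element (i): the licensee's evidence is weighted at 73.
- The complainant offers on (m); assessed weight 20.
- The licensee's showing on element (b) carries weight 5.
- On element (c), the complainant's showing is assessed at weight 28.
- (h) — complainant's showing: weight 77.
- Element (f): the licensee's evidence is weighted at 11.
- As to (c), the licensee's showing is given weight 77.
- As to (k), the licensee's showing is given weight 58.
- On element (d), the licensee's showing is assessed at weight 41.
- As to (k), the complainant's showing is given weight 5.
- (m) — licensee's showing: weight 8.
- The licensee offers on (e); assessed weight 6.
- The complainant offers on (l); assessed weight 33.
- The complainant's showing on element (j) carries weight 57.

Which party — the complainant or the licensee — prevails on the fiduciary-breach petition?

complainant

— Issue I —
At Stage I.1 the complainant must meet the preponderance of the evidence (weight is at least 49): on (a) the weight is 49, ≥ 49, so (a) meets the standard; on (b) the weight is 54 less the opposing 5 gives net 49, which does reach 49, so (b) meets the standard.
  All elements met. The burden passes to the licensee.
At Stage I.2 the licensee must meet the preponderance of the evidence (weight is at least 49): on (c) the weight is 77 less the opposing 28 gives net 49, ≥ 49, so (c) meets the standard.
  All elements met. The licensee retains the burden for Stage I.3.
At Stage I.3 the licensee must meet the preponderance of the evidence (weight is at least 49): on (d) the weight is 41, which does not reach 49, so (d) does not meet the standard.
  The licensee does not carry Stage I.3.
The complainant prevails on this issue.
— Issue II —
Stage II.1 (complainant, a preponderance, weight exceeds 54): (e) net 61−6=55 > 54 — meets; (f) net 71−11=60 > 54 — meets.
  Stage II.1 carried; the burden shifts to the licensee.
Stage II.2 (licensee, any credible evidence, weight is at least 19): (g) net 26−7=19 ≥ 19 — meets.
  Stage II.2 carried; the burden shifts to the complainant.
Stage II.3 (complainant, any credible evidence, weight is at least 19): (h) net 77−56=21 ≥ 19 — meets; (i) net 92−73=19 ≥ 19 — meets.
  All elements met at the final stage.
Every stage carried; the complainant prevails on this issue.
— Issue III —
At Stage III.1 the complainant must meet a preponderance (weight is at least 51): on (j) the weight is 57, ≥ 51, so (j) meets the standard.
  All elements met. The burden passes to the licensee.
At Stage III.2 the licensee must meet a preponderance (weight is at least 51): on (k) the weight is 58 less the opposing 5 gives net 53, which does reach 51, so (k) meets the standard; on (l) the weight is 84 less the opposing 33 gives net 51, ≥ 51, so (l) meets the standard.
  All elements met. The burden passes to the complainant.
At Stage III.3 the complainant must meet a scintilla of evidence (weight is at least 12): on (m) the weight is 20 less the opposing 8 gives net 12, which does reach 12, so (m) meets the standard.
  The complainant carries the last stage.
With every stage satisfied, the complainant prevails on this issue.
Per-issue: Issue I → complainant; Issue II → complainant; Issue III → complainant. The complainant must prevail on every issue; overall, the complainant prevails.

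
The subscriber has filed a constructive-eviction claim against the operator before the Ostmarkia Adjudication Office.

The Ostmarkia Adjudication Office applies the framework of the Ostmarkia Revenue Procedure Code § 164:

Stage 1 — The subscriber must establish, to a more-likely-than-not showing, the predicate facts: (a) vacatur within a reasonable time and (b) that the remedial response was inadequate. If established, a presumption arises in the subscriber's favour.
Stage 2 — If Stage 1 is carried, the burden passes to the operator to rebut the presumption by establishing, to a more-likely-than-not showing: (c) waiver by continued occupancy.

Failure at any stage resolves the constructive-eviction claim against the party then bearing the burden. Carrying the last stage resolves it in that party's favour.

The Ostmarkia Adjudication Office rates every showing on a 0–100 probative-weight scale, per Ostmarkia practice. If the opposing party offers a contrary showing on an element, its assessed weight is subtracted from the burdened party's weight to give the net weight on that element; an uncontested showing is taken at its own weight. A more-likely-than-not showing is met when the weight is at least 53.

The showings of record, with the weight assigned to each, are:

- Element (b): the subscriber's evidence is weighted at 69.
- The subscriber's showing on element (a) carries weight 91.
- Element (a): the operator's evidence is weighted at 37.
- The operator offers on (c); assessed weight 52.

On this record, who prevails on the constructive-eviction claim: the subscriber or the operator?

Stage 1 (subscriber, a more-likely-than-not showing, weight is at least 53): (a) net 91−37=54 ≥ 53 — meets; (b) 69 ≥ 53 — meets.
  The subscriber carries Stage 1; the operator now bears the burden.
Stage 2 (operator, a more-likely-than-not showing, weight is at least 53): (c) 52 < 53 — fails.
  Stage 2 not carried; the operator fails its burden.
So the subscriber prevails.

subscriber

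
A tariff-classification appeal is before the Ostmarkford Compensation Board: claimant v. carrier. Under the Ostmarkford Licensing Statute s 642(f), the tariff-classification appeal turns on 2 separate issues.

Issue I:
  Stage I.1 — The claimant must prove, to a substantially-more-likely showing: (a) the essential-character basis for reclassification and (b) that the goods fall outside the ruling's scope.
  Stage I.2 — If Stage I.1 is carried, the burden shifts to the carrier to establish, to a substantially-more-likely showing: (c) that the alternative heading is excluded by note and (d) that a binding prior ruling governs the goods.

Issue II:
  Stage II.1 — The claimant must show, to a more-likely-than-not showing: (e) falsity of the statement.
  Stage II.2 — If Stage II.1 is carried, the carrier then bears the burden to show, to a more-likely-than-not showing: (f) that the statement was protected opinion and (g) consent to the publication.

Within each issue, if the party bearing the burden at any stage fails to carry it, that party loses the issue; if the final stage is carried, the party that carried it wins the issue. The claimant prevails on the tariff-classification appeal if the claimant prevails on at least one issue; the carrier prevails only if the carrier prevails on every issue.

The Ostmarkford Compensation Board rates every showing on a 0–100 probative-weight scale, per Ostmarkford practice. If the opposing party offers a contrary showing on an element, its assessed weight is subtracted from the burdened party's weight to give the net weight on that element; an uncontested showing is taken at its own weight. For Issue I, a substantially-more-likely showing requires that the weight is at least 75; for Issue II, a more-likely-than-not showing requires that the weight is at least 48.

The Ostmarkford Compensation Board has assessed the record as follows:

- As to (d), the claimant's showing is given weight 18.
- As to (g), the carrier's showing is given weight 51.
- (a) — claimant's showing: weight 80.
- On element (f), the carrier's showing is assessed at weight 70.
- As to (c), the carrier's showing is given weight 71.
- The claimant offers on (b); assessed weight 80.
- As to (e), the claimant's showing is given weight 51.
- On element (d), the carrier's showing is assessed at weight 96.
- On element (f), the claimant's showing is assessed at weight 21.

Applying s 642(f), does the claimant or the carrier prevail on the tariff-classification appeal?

claimant

— Issue I —
At Stage I.1 the claimant must meet a substantially-more-likely showing (weight is at least 75): on (a) the weight is 80, ≥ 75, so (a) meets the standard; on (b) the weight is 80, ≥ 75, so (b) meets the standard.
  Stage I.1 carried; the burden shifts to the carrier.
At Stage I.2 the carrier must meet a substantially-more-likely showing (weight is at least 75): on (c) the weight is 71, < 75, so (c) does not meet the standard; on (d) the weight is 96 less the opposing 18 gives net 78, which does reach 75, so (d) meets the standard.
  The carrier does not carry Stage I.2.
So the claimant prevails on this issue.
— Issue II —
Stage II.1 — burden on claimant; standard: a more-likely-than-not showing (weight is at least 48).
    (e): 51 ≥ 48 [met]
  Stage II.1 carried; the burden shifts to the carrier.
Stage II.2 — burden on carrier; standard: a more-likely-than-not showing (weight is at least 48).
    (f): 70 − 21 = 49 ≥ 48 [met]
    (g): 51 ≥ 48 [met]
  All elements met at the final stage.
All stages carried — the carrier prevails on this issue.
Per-issue: Issue I → claimant; Issue II → carrier. The claimant must prevail on at least one issue; overall, the claimant prevails.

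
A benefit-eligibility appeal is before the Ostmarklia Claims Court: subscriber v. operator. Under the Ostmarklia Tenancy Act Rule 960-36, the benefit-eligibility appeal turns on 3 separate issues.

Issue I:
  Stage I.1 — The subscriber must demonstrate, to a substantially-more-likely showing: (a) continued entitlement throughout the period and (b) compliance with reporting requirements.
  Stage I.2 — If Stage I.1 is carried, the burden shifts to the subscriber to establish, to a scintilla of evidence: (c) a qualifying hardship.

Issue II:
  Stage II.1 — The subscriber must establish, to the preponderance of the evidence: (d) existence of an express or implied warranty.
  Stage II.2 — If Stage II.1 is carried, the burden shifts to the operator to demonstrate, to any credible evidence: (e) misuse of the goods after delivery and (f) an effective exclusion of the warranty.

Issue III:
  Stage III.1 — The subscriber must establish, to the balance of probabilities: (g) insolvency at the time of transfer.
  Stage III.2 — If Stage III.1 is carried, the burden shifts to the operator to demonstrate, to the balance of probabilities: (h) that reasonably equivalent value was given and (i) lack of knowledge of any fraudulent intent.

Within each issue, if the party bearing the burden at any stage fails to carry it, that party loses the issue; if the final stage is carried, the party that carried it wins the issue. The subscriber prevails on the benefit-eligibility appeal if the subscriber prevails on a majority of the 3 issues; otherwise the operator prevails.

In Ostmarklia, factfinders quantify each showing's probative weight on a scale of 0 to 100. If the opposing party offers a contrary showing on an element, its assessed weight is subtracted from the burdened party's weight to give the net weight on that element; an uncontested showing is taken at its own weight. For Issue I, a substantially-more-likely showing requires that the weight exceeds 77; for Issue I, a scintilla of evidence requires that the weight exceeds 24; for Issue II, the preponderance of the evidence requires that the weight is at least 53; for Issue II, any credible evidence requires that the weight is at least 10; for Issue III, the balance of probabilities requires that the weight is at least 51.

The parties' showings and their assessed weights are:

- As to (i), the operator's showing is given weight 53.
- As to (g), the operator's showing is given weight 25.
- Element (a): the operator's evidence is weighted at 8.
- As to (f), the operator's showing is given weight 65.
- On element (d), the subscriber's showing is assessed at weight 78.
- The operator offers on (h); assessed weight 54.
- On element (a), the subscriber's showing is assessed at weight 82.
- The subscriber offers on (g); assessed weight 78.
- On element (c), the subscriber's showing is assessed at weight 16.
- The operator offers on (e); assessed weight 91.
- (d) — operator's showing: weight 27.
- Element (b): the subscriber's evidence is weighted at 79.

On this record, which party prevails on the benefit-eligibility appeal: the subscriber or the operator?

operator

— Issue I —
Stage I.1 (subscriber, a substantially-more-likely showing, weight exceeds 77): (a) net 82−8=74 ≤ 77 — fails; (b) 79 > 77 — meets.
  Stage I.1 not carried; the subscriber fails its burden.
The analysis ends at Stage I.1; the operator prevails on this issue.
— Issue II —
Stage II.1 — burden on subscriber; standard: the preponderance of the evidence (weight is at least 53).
    (d): 78 − 27 = 51 < 53 [not met]
  Stage II.1 not carried; the subscriber fails its burden.
The analysis ends at Stage II.1; the operator prevails on this issue.
— Issue III —
Stage III.1 — burden on subscriber; standard: the balance of probabilities (weight is at least 51).
    (g): 78 − 25 = 53 ≥ 51 [met]
  Stage III.1 is satisfied; the onus moves to the operator.
Stage III.2 — burden on operator; standard: the balance of probabilities (weight is at least 51).
    (h): 54 ≥ 51 [met]
    (i): 53 ≥ 51 [met]
  All elements met at the final stage.
All stages carried — the operator prevails on this issue.
Per-issue: Issue I → operator; Issue II → operator; Issue III → operator. The subscriber must prevail on a majority of issues; overall, the operator prevails.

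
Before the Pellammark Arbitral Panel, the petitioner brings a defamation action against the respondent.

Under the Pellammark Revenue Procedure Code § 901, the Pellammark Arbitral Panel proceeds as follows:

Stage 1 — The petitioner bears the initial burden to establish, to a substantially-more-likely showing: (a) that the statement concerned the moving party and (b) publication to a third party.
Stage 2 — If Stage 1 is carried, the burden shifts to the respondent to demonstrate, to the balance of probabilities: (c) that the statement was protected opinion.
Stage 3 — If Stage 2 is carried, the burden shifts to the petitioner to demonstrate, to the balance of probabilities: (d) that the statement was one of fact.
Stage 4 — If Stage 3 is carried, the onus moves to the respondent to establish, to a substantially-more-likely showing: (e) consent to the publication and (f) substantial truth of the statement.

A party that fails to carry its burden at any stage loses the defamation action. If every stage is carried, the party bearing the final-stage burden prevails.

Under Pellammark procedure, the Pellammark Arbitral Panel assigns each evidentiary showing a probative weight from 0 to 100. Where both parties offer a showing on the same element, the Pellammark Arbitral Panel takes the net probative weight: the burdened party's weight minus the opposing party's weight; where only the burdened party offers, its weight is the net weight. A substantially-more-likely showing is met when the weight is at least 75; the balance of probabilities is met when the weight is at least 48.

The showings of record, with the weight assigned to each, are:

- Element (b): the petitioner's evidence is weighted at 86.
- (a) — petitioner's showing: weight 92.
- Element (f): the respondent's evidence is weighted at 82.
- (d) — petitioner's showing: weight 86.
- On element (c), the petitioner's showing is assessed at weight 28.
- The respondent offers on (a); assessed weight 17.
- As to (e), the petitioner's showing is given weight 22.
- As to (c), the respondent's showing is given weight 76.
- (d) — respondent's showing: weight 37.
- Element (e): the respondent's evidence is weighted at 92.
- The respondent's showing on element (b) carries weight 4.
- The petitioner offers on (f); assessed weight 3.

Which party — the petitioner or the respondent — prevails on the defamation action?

petitioner

At Stage 1 the petitioner must meet a substantially-more-likely showing (weight is at least 75): on (a) the weight is 92 less the opposing 17 gives net 75, which does reach 75, so (a) meets the standard; on (b) the weight is 86 less the opposing 4 gives net 82, ≥ 75, so (b) meets the standard.
  The petitioner carries Stage 1; the respondent now bears the burden.
At Stage 2 the respondent must meet the balance of probabilities (weight is at least 48): on (c) the weight is 76 less the opposing 28 gives net 48, which does reach 48, so (c) meets the standard.
  All elements met. The burden passes to the petitioner.
At Stage 3 the petitioner must meet the balance of probabilities (weight is at least 48): on (d) the weight is 86 less the opposing 37 gives net 49, ≥ 48, so (d) meets the standard.
  The petitioner carries Stage 3; the respondent now bears the burden.
At Stage 4 the respondent must meet a substantially-more-likely showing (weight is at least 75): on (e) the weight is 92 less the opposing 22 gives net 70, which does not reach 75, so (e) does not meet the standard; on (f) the weight is 82 less the opposing 3 gives net 79, ≥ 75, so (f) meets the standard.
  Not every element is met, so the respondent fails to carry Stage 4.
The analysis ends at Stage 4; the petitioner prevails.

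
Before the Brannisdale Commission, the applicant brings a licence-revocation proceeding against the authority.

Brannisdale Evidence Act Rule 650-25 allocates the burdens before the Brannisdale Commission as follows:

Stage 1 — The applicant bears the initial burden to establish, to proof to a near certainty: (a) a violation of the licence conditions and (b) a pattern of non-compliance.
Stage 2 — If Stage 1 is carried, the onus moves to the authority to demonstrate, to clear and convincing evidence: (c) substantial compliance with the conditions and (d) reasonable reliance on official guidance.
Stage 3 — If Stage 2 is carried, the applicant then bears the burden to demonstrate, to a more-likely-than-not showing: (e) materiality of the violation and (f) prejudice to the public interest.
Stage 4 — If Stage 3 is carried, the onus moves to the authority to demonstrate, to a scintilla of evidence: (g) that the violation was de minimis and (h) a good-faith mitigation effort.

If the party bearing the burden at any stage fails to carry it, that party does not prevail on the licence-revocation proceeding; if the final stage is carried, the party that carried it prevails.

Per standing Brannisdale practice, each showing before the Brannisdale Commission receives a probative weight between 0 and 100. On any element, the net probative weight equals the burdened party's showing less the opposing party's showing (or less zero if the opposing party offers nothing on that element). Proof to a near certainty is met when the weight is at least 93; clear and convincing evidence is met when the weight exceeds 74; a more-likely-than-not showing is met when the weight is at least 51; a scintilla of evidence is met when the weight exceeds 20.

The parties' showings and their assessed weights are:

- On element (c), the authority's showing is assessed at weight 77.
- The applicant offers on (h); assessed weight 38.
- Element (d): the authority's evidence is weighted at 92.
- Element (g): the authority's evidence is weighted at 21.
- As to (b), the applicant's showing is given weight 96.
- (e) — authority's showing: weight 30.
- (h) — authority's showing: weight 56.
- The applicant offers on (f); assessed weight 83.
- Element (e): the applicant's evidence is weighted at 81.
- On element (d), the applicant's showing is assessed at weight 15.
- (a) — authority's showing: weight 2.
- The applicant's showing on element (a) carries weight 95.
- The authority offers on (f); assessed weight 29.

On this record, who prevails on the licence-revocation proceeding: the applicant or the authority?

applicant

At Stage 1 the applicant must meet proof to a near certainty (weight is at least 93): on (a) the weight is 95 less the opposing 2 gives net 93, which does reach 93, so (a) meets the standard; on (b) the weight is 96, which does reach 93, so (b) meets the standard.
  All elements met. The burden passes to the authority.
At Stage 2 the authority must meet clear and convincing evidence (weight exceeds 74): on (c) the weight is 77, which does exceed 74, so (c) meets the standard; on (d) the weight is 92 less the opposing 15 gives net 77, > 74, so (d) meets the standard.
  Stage 2 carried; the burden shifts to the applicant.
At Stage 3 the applicant must meet a more-likely-than-not showing (weight is at least 51): on (e) the weight is 81 less the opposing 30 gives net 51, which does reach 51, so (e) meets the standard; on (f) the weight is 83 less the opposing 29 gives net 54, ≥ 51, so (f) meets the standard.
  Stage 3 is satisfied; the onus moves to the authority.
At Stage 4 the authority must meet a scintilla of evidence (weight exceeds 20): on (g) the weight is 21, > 20, so (g) meets the standard; on (h) the weight is 56 less the opposing 38 gives net 18, ≤ 20, so (h) does not meet the standard.
  Not every element is met, so the authority fails to carry Stage 4.
So the applicant prevails.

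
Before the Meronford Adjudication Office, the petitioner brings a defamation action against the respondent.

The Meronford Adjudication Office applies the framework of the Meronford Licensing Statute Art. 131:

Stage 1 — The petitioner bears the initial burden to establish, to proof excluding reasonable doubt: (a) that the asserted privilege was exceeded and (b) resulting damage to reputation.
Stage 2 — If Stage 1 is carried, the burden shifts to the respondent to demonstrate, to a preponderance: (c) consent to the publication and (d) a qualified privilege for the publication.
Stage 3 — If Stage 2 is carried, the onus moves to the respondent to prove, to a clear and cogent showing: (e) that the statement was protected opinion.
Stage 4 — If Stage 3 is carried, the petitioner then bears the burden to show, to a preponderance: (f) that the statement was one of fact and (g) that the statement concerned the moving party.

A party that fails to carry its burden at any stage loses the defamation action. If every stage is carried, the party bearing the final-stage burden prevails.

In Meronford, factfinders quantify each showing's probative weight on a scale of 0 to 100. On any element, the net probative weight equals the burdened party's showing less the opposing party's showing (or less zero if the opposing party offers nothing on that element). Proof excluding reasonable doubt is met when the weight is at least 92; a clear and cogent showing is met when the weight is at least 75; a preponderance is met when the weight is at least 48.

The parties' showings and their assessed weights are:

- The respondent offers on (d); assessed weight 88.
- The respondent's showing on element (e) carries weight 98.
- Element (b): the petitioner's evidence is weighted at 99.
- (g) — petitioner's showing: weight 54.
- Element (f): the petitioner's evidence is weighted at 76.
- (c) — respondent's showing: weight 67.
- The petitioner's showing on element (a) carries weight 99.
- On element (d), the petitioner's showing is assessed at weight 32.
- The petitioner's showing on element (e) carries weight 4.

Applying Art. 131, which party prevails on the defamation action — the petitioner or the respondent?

At Stage 1 the petitioner must meet proof excluding reasonable doubt (weight is at least 92): on (a) the weight is 99, which does reach 92, so (a) meets the standard; on (b) the weight is 99, ≥ 92, so (b) meets the standard.
  Stage 1 carried; the burden shifts to the respondent.
At Stage 2 the respondent must meet a preponderance (weight is at least 48): on (c) the weight is 67, which does reach 48, so (c) meets the standard; on (d) the weight is 88 less the opposing 32 gives net 56, ≥ 48, so (d) meets the standard.
  All elements met. The respondent retains the burden for Stage 3.
At Stage 3 the respondent must meet a clear and cogent showing (weight is at least 75): on (e) the weight is 98 less the opposing 4 gives net 94, ≥ 75, so (e) meets the standard.
  The respondent carries Stage 3; the petitioner now bears the burden.
At Stage 4 the petitioner must meet a preponderance (weight is at least 48): on (f) the weight is 76, ≥ 48, so (f) meets the standard; on (g) the weight is 54, which does reach 48, so (g) meets the standard.
  The petitioner carries the last stage.
With every stage satisfied, the petitioner prevails.

petitioner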